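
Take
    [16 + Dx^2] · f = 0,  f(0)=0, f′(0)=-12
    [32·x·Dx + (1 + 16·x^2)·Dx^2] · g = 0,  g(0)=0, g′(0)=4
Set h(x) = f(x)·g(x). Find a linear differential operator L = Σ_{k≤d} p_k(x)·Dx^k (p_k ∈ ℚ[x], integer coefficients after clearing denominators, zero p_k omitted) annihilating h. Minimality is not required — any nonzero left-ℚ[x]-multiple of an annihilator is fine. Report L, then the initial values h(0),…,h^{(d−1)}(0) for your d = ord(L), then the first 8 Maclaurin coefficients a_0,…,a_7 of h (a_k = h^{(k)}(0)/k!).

f: a_k = 0, -12, 0, 32, 0, -128/5, 0, 1024/105, …
g: a_k = 0, 4, 0, -64/3, 0, 1024/5, 0, -16384/7, …
L₀ := L_f ⊗_s L_g (sym. prod.), ord ≤ 4.
L = (1280 + 53248·x^2 + 360448·x^4 + 2097152·x^6 + 8388608·x^8) + (1536·x + 40960·x^3 + 393216·x^5 + 2097152·x^7)·Dx + (96 + 4096·x^2 + 36864·x^4 + 262144·x^6 + 1048576·x^8)·Dx^2 + (96·x + 2560·x^3 + 24576·x^5 + 131072·x^7)·Dx^3 + (1 + 48·x^2 + 896·x^4 + 8192·x^6 + 32768·x^8)·Dx^4  (order 4).
h: a_k = 0, 0, -48, 0, 384, 0, -9728/3, 0, …
ICs: h(0) = 0, h′(0) = 0, h′′(0) = -96, h′′′(0) = 0.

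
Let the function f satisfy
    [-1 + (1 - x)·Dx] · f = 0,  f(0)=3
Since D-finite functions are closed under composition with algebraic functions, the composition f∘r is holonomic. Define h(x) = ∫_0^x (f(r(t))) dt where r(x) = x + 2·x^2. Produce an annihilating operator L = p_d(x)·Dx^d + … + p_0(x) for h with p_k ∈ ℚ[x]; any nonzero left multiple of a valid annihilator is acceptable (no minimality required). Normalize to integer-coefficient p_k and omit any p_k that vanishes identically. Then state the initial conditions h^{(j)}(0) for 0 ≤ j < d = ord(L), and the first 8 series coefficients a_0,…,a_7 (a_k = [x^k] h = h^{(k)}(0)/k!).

L = (1 + 4·x)·Dx + (-1 + x + 2·x^2)·Dx^2  (order 2).
h: a_k = 0, 3, 3/2, 3, 15/4, 33/5, 21/2, 129/7, …
ICs: h(0) = 0, h′(0) = 3.

f: a_k = 3, 3, 3, 3, 3, 3, 3, 3, …
h₀=f(r): pull back L_f along r ⇒ L₀.
Integrate: L := L₀·Dx.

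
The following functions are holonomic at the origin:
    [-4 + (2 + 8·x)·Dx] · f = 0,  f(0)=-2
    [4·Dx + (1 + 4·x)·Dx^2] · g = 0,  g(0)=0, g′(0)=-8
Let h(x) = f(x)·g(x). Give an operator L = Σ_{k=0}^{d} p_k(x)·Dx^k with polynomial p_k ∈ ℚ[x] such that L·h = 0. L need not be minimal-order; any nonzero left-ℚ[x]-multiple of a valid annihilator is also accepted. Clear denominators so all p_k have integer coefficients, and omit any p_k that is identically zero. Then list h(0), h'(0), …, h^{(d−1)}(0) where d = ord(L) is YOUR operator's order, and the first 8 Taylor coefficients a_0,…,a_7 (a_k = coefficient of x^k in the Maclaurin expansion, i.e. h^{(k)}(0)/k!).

f: a_k = -2, -4, 4, -8, 20, -56, 168, -528, …
g: a_k = 0, -8, 16, -128/3, 128, -2048/5, 4096/3, -32768/7, …
f·g: L₀ = L_f ⊗_s L_g, ord ≤ 1·2.
L = 4 + (1 + 8·x + 16·x^2)·Dx^2  (order 2).
h: a_k = 0, 16, 0, -32/3, 128/3, -2272/15, 7936/15, -194752/105, …
ICs: h(0) = 0, h′(0) = 16.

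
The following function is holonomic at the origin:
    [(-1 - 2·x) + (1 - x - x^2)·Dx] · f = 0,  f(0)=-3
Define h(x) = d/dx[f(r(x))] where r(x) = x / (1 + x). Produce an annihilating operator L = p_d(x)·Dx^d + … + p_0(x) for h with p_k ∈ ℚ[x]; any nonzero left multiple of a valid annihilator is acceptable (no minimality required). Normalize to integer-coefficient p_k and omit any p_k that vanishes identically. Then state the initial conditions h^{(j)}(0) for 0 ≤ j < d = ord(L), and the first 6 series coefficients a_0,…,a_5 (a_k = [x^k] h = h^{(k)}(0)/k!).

f: a_k = -3, -3, -6, -9, -15, -24, …
f∘r: x↦r, Dx↦Dx/r' in L_f ⇒ L₀.
h₀' ⇒ L via d/dx closure of L₀.
L = (2 + 6·x + 12·x^2 + 6·x^3) + (-1 - 5·x - 6·x^2 + x^3 + 3·x^4)·Dx  (order 1).
h: a_k = -3, -6, 0, -12, 15, -36, …
ICs: h(0) = -3.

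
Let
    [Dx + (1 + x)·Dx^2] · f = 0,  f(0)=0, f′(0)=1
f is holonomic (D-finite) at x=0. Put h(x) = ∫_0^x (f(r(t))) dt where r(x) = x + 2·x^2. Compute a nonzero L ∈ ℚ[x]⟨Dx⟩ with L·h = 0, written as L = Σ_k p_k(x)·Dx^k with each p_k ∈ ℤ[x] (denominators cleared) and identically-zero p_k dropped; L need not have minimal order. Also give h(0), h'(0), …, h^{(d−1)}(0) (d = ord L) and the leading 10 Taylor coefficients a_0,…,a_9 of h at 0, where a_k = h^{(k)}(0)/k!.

f: a_k = 0, 1, -1/2, 1/3, -1/4, 1/5, -1/6, 1/7, -1/8, 1/9, …
f∘r: x↦r, Dx↦Dx/r' in L_f ⇒ L₀.
h=∫h₀ ⇒ L = L₀·Dx.
L = (-3 + 4·x + 8·x^2)·Dx^2 + (1 + 5·x + 6·x^2 + 8·x^3)·Dx^3  (order 3).
h: a_k = 0, 0, 1/2, 1/2, -5/12, -1/20, 11/30, -3/14, -13/56, 31/72, …
ICs: h(0) = 0, h′(0) = 0, h′′(0) = 1.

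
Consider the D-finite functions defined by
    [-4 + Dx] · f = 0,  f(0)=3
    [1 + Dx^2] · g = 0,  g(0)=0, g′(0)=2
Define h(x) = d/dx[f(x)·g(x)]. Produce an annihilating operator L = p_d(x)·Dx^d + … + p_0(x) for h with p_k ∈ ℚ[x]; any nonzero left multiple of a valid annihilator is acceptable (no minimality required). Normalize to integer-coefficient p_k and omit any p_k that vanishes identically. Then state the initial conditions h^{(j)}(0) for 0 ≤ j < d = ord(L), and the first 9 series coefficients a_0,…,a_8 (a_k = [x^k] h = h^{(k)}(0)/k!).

f: a_k = 3, 12, 24, 32, 32, 128/5, 256/15, 1024/105, 512/105, …
g: a_k = 0, 2, 0, -1/3, 0, 1/60, 0, -1/2520, 0, …
h₀=f·g: eliminate ⇒ L₀, order ≤ 1·2.
h₀' ⇒ L via d/dx closure of L₀.
L = 17 - 8·Dx + Dx^2  (order 2).
h: a_k = 6, 48, 141, 240, 1121/4, 1222/5, 20047/120, 92, 277441/6720, …
ICs: h(0) = 6, h′(0) = 48.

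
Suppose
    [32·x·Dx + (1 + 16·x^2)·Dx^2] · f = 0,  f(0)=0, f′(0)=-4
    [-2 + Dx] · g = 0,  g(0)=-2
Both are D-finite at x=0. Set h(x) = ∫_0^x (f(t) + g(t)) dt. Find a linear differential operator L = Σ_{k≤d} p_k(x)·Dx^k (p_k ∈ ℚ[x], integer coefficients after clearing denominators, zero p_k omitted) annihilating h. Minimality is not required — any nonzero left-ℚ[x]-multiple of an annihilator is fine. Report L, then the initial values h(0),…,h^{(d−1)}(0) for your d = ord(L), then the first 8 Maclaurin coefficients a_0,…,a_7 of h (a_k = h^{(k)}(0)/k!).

L = (32 - 64·x - 1536·x^2 - 1024·x^3)·Dx^2 + (-18 + 704·x^2 - 512·x^4)·Dx^3 + (1 + 16·x + 32·x^2 + 256·x^3 + 256·x^4)·Dx^4  (order 4).
h: a_k = 0, -2, -4, -4/3, 14/3, -4/15, -308/9, -8/315, …
ICs: h(0) = 0, h′(0) = -2, h′′(0) = -8, h′′′(0) = -8.

f: a_k = 0, -4, 0, 64/3, 0, -1024/5, 0, 16384/7, …
g: a_k = -2, -4, -4, -8/3, -4/3, -8/15, -8/45, -16/315, …
f+g: L₀ = lclm(L_f,L_g), ord ≤ 2+1.
Integrate: L := L₀·Dx.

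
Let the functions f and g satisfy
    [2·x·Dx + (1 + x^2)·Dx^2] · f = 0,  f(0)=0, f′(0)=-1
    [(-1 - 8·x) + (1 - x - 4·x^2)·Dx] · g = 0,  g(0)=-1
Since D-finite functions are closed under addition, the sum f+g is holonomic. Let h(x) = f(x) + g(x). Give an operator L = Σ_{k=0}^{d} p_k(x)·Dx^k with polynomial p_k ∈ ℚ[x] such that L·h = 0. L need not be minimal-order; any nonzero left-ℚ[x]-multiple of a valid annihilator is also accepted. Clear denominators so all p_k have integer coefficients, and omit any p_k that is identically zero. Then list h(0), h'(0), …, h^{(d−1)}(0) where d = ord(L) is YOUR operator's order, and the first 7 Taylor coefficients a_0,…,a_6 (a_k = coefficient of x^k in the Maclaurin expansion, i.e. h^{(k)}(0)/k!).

L = (10 - 40·x - 478·x^2 - 864·x^3 - 2496·x^4 - 384·x^6)·Dx + (-28 - 246·x - 316·x^2 - 1182·x^3 - 752·x^4 - 2048·x^5 - 48·x^6 - 384·x^7)·Dx^2 + (5 + 8·x + 32·x^2 - 104·x^3 - 197·x^4 - 128·x^5 - 288·x^6 - 16·x^7 - 64·x^8)·Dx^3  (order 3).
h: a_k = -1, -2, -5, -26/3, -29, -326/5, -181, …
ICs: h(0) = -1, h′(0) = -2, h′′(0) = -10.

f: a_k = 0, -1, 0, 1/3, 0, -1/5, 0, …
g: a_k = -1, -1, -5, -9, -29, -65, -181, …
f+g: L₀ = lclm(L_f,L_g), ord ≤ 2+1.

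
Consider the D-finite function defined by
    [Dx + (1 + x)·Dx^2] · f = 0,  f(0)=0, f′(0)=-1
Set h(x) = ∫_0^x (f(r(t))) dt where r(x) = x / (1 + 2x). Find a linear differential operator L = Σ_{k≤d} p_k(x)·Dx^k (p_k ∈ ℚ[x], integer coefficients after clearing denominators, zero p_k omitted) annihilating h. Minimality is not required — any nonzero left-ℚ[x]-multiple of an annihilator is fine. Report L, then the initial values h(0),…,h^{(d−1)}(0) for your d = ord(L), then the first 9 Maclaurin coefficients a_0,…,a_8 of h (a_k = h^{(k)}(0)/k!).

f: a_k = 0, -1, 1/2, -1/3, 1/4, -1/5, 1/6, -1/7, 1/8, …
Substitute x→r, Dx→(1/r')Dx; clear ⇒ L₀.
Integrate: L := L₀·Dx.
L = (5 + 12·x)·Dx^2 + (1 + 5·x + 6·x^2)·Dx^3  (order 3).
h: a_k = 0, 0, -1/2, 5/6, -19/12, 13/4, -211/30, 95/6, -2059/56, …
ICs: h(0) = 0, h′(0) = 0, h′′(0) = -1.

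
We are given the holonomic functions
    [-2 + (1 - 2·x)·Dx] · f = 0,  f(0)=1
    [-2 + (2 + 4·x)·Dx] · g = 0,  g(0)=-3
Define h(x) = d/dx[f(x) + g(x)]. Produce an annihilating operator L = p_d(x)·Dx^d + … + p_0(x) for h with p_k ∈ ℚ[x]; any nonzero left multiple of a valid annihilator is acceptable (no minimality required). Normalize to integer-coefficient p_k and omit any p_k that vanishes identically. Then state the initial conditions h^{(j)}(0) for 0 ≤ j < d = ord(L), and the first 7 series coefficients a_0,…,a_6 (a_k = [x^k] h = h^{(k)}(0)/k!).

L = (-36 - 24·x) + (-21 - 108·x - 84·x^2)·Dx + (5 + 6·x - 20·x^2 - 24·x^3)·Dx^2  (order 2).
h: a_k = -1, 11, 39/2, 143/2, 1175/8, 3261/8, 13643/16, …
ICs: h(0) = -1, h′(0) = 11.

f: a_k = 1, 2, 4, 8, 16, 32, 64, …
g: a_k = -3, -3, 3/2, -3/2, 15/8, -21/8, 63/16, …
Sum ⇒ L₀ = lclm(L_f,L_g) in ℚ(x)⟨Dx⟩.
Derive L from L₀ (diff closure).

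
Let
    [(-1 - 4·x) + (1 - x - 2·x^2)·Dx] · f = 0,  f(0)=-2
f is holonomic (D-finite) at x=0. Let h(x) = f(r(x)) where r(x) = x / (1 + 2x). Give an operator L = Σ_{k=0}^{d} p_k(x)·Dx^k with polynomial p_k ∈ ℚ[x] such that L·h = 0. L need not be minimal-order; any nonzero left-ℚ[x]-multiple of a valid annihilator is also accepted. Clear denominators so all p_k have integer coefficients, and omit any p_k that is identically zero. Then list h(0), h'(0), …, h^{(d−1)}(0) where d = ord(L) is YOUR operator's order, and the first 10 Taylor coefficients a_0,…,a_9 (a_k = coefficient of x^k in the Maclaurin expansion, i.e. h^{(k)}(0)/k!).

f: a_k = -2, -2, -6, -10, -22, -42, -86, -170, -342, -682, …
L₀ from L_f via x↦r, Dx↦r'^{-1}Dx.
L = (-1 - 6·x) + (1 + 5·x + 6·x^2)·Dx  (order 1).
h: a_k = -2, -2, -2, 6, -18, 54, -162, 486, -1458, 4374, …
ICs: h(0) = -2.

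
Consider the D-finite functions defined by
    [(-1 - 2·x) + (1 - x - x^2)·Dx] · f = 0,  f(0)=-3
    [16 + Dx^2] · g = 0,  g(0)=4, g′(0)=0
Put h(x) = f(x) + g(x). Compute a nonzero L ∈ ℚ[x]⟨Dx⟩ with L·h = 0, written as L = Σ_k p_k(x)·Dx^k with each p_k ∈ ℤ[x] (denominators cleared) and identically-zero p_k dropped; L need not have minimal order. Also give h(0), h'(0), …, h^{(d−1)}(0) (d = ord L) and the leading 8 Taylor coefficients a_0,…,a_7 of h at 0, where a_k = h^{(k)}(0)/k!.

f: a_k = -3, -3, -6, -9, -15, -24, -39, -63, …
g: a_k = 4, 0, -32, 0, 128/3, 0, -1024/45, 0, …
f+g: L₀ = lclm(L_f,L_g), ord ≤ 1+2.
L = (272 + 384·x - 352·x^2 + 192·x^3 + 640·x^4 + 256·x^5) + (-160 + 368·x + 32·x^2 - 544·x^3 + 48·x^4 + 384·x^5 + 128·x^6)·Dx + (17 + 24·x - 22·x^2 + 12·x^3 + 40·x^4 + 16·x^5)·Dx^2 + (-10 + 23·x + 2·x^2 - 34·x^3 + 3·x^4 + 24·x^5 + 8·x^6)·Dx^3  (order 3).
h: a_k = 1, -3, -38, -9, 83/3, -24, -2779/45, -63, …
ICs: h(0) = 1, h′(0) = -3, h′′(0) = -76.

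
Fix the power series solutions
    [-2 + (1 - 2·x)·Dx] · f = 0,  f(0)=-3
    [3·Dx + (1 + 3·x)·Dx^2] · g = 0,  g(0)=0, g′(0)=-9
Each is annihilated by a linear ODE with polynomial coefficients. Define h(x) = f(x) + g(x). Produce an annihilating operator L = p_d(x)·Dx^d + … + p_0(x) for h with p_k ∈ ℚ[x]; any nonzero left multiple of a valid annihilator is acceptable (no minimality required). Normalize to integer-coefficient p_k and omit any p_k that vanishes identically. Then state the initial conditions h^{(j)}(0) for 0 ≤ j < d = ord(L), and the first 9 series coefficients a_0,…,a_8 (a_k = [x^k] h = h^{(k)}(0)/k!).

f: a_k = -3, -6, -12, -24, -48, -96, -192, -384, -768, …
g: a_k = 0, -9, 27/2, -27, 243/4, -729/5, 729/2, -6561/7, 19683/8, …
Weyl lclm of L_f,L_g ⇒ L₀ (ord ≤ 3).
L = (144 + 72·x)·Dx + (6 + 216·x + 144·x^2)·Dx^2 + (-7 - 13·x + 36·x^2 + 36·x^3)·Dx^3  (order 3).
h: a_k = -3, -15, 3/2, -51, 51/4, -1209/5, 345/2, -9249/7, 13539/8, …
ICs: h(0) = -3, h′(0) = -15, h′′(0) = 3.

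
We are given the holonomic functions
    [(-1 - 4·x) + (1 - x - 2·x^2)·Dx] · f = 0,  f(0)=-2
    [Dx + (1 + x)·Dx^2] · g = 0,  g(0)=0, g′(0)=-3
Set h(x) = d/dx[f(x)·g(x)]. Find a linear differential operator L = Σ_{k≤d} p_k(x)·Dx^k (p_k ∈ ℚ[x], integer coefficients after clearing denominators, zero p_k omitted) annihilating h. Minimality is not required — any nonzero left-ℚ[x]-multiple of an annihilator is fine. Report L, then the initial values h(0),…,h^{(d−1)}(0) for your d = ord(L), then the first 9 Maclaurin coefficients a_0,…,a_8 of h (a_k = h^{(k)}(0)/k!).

L = (72 + 180·x + 144·x^2) + (13 + 93·x + 192·x^2 + 112·x^3)·Dx + (-5 - 8·x + 15·x^2 + 34·x^3 + 16·x^4)·Dx^2  (order 2).
h: a_k = 6, 6, 51, 86, 567/2, 2961/5, 14907/10, 22938/7, 1053597/140, …
ICs: h(0) = 6, h′(0) = 6.

f: a_k = -2, -2, -6, -10, -22, -42, -86, -170, -342, …
g: a_k = 0, -3, 3/2, -1, 3/4, -3/5, 1/2, -3/7, 3/8, …
Product ⇒ symmetric product L₀, ord ≤ 2.
h=h₀': d/dx-closure on L₀ ⇒ L.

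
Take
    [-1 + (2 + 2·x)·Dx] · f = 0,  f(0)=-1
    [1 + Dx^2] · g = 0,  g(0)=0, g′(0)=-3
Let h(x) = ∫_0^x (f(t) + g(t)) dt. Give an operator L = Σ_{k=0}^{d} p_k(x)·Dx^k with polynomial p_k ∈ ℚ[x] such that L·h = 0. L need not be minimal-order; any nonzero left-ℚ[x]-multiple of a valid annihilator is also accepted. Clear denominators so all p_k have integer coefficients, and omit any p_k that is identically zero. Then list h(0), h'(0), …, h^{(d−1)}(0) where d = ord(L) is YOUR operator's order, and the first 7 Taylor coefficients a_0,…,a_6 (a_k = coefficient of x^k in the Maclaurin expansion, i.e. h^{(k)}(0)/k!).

L = (-7 - 8·x - 4·x^2)·Dx + (6 + 22·x + 24·x^2 + 8·x^3)·Dx^2 + (-7 - 8·x - 4·x^2)·Dx^3 + (6 + 22·x + 24·x^2 + 8·x^3)·Dx^4  (order 4).
h: a_k = 0, -1, -7/4, 1/24, 7/64, 1/128, -67/7680, …
ICs: h(0) = 0, h′(0) = -1, h′′(0) = -7/2, h′′′(0) = 1/4.

f: a_k = -1, -1/2, 1/8, -1/16, 5/128, -7/256, 21/1024, …
g: a_k = 0, -3, 0, 1/2, 0, -1/40, 0, …
h₀=f+g: left-lcm gives L₀, ord ≤ 3.
Integrate: L := L₀·Dx.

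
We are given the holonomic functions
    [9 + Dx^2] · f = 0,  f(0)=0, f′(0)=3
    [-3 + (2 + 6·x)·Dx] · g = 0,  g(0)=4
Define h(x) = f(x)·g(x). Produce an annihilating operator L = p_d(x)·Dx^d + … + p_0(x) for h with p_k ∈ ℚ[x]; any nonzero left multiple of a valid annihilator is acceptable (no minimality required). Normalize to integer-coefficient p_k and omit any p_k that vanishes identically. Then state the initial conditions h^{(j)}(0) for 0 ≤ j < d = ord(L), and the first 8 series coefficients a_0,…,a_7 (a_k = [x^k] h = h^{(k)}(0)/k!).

L = (63 + 216·x + 324·x^2) + (-12 - 36·x)·Dx + (4 + 24·x + 36·x^2)·Dx^2  (order 2).
h: a_k = 0, 12, 18, -63/2, -27/4, -1539/160, 19683/320, -238869/1792, …
ICs: h(0) = 0, h′(0) = 12.

f: a_k = 0, 3, 0, -9/2, 0, 81/40, 0, -243/560, …
g: a_k = 4, 6, -9/2, 27/4, -405/32, 1701/64, -15309/256, 72171/512, …
h₀=f·g: eliminate ⇒ L₀, order ≤ 2·1.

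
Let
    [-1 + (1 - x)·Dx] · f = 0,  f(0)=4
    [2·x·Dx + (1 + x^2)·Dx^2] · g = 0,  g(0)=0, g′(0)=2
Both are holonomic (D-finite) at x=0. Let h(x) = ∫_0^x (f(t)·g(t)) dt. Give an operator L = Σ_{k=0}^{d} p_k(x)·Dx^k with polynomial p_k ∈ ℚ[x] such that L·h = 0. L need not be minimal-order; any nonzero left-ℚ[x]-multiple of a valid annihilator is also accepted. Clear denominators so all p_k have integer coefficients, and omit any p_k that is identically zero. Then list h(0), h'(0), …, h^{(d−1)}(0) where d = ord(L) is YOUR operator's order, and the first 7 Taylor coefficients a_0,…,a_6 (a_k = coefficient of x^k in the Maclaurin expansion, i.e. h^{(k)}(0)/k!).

f: a_k = 4, 4, 4, 4, 4, 4, 4, …
g: a_k = 0, 2, 0, -2/3, 0, 2/5, 0, …
Sym-product of L_f,L_g gives L₀ (≤ ord 2).
Integrate: L := L₀·Dx.
L = 2·x·Dx + (2 - 2·x + 4·x^2)·Dx^2 + (-1 + x - x^2 + x^3)·Dx^3  (order 3).
h: a_k = 0, 0, 4, 8/3, 4/3, 16/15, 52/45, …
ICs: h(0) = 0, h′(0) = 0, h′′(0) = 8.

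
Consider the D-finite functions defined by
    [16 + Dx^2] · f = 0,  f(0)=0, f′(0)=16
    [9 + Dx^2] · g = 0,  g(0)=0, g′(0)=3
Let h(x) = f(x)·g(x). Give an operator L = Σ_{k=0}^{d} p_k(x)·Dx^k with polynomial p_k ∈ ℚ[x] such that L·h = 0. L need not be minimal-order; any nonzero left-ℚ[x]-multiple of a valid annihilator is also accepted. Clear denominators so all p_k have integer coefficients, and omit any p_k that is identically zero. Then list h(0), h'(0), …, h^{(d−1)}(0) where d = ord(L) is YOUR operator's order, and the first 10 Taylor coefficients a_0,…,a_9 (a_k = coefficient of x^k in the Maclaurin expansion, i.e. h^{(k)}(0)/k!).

L = 49 + 50·Dx^2 + Dx^4  (order 4).
h: a_k = 0, 0, 48, 0, -200, 0, 1634/5, 0, -6005/21, 0, …
ICs: h(0) = 0, h′(0) = 0, h′′(0) = 96, h′′′(0) = 0.

f: a_k = 0, 16, 0, -128/3, 0, 512/15, 0, -4096/315, 0, 8192/2835, …
g: a_k = 0, 3, 0, -9/2, 0, 81/40, 0, -243/560, 0, 243/4480, …
Product ⇒ symmetric product L₀, ord ≤ 4.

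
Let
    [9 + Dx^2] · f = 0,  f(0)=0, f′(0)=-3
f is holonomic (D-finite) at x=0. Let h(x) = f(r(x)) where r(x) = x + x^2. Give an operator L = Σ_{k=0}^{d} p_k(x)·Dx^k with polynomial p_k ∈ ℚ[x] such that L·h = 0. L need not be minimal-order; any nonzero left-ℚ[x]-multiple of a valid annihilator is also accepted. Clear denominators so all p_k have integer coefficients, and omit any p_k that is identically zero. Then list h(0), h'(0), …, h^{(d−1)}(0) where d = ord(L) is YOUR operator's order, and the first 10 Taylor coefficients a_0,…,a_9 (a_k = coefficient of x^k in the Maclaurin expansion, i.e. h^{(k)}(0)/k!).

L = (9 + 54·x + 108·x^2 + 72·x^3) - 2·Dx + (1 + 2·x)·Dx^2  (order 2).
h: a_k = 0, -3, -3, 9/2, 27/2, 459/40, -45/8, -11097/560, -1377/80, -4779/4480, …
ICs: h(0) = 0, h′(0) = -3.

f: a_k = 0, -3, 0, 9/2, 0, -81/40, 0, 243/560, 0, -243/4480, …
L₀ from L_f via x↦r, Dx↦r'^{-1}Dx.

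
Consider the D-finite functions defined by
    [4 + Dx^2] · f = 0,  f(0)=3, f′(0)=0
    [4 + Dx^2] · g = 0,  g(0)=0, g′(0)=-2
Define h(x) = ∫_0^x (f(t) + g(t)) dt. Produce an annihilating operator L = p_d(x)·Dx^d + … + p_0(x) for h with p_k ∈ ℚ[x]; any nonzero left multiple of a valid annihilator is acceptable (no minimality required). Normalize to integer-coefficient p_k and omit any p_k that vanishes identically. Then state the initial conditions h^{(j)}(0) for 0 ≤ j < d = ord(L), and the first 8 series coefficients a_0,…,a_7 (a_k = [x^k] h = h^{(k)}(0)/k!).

f: a_k = 3, 0, -6, 0, 2, 0, -4/15, 0, …
g: a_k = 0, -2, 0, 4/3, 0, -4/15, 0, 8/315, …
f+g: L₀ = lclm(L_f,L_g), ord ≤ 2+2.
∫: right-multiply L₀ by Dx.
L = 4·Dx + Dx^3  (order 3).
h: a_k = 0, 3, -1, -2, 1/3, 2/5, -2/45, -4/105, …
ICs: h(0) = 0, h′(0) = 3, h′′(0) = -2.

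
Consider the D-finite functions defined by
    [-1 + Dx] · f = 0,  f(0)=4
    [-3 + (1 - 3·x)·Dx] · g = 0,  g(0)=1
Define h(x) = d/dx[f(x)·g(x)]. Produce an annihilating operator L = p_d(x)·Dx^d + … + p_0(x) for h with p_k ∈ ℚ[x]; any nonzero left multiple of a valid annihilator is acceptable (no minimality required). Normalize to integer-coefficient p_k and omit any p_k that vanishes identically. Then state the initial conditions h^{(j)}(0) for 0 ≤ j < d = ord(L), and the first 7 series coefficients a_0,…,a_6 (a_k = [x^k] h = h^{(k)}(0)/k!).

f: a_k = 4, 4, 2, 2/3, 1/6, 1/30, 1/180, …
g: a_k = 1, 3, 9, 27, 81, 243, 729, …
Product ⇒ symmetric product L₀, ord ≤ 1.
Differentiate: ansatz ord ≤ ord L₀ ⇒ L.
L = (25 - 24·x + 9·x^2) + (-4 + 15·x - 9·x^2)·Dx  (order 1).
h: a_k = 16, 100, 452, 5426/3, 20348/3, 732529/30, 1538311/18, …
ICs: h(0) = 16.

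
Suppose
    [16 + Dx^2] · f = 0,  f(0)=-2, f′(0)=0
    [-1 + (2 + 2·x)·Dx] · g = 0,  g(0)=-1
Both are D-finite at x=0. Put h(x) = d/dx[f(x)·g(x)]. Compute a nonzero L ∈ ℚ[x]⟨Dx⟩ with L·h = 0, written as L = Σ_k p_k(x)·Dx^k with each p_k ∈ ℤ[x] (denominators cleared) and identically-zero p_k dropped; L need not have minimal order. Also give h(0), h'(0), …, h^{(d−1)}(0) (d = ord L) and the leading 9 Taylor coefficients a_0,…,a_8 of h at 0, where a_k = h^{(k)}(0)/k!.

f: a_k = -2, 0, 16, 0, -64/3, 0, 512/45, 0, -1024/315, …
g: a_k = -1, -1/2, 1/8, -1/16, 5/128, -7/256, 21/1024, -33/2048, 429/32768, …
f·g: L₀ = L_f ⊗_s L_g, ord ≤ 2·1.
h₀' ⇒ L via d/dx closure of L₀.
L = (4733 + 17664·x + 25216·x^2 + 16384·x^3 + 4096·x^4) + (-244 - 756·x - 768·x^2 - 256·x^3)·Dx + (268 + 1048·x + 1548·x^2 + 1024·x^3 + 256·x^4)·Dx^2  (order 2).
h: a_k = 1, -65/2, -189/8, 4465/48, 18665/384, -310129/3840, -1535653/46080, 21374753/645120, 13022409/1146880, …
ICs: h(0) = 1, h′(0) = -65/2.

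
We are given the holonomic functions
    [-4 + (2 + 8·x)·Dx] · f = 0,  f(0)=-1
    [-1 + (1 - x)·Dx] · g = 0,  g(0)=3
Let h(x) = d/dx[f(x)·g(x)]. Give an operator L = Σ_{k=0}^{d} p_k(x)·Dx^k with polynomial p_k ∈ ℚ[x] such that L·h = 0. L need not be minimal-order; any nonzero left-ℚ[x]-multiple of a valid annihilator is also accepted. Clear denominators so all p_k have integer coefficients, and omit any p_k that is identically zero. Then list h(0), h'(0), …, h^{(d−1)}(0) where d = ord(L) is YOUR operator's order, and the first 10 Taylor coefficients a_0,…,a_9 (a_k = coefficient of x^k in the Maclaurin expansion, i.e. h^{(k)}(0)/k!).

L = (2 + 36·x + 12·x^2) + (-3 - 11·x + 6·x^2 + 8·x^3)·Dx  (order 1).
h: a_k = -9, -6, -45, 60, -345, 1098, -4263, 15720, -59535, 225570, …
ICs: h(0) = -9.

f: a_k = -1, -2, 2, -4, 10, -28, 84, -264, 858, -2860, …
g: a_k = 3, 3, 3, 3, 3, 3, 3, 3, 3, 3, …
L₀ := L_f ⊗_s L_g (sym. prod.), ord ≤ 1.
Derive L from L₀ (diff closure).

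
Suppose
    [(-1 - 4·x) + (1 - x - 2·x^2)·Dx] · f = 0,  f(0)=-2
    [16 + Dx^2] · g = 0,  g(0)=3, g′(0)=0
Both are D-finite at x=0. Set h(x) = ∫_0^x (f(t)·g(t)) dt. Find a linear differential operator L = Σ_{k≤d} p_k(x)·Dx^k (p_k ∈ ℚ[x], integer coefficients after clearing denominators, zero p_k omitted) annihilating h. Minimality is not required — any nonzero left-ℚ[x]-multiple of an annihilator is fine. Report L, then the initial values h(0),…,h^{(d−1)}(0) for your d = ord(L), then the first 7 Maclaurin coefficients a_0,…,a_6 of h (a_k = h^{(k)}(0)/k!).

L = (-12 + 16·x + 32·x^2)·Dx + (2 + 8·x)·Dx^2 + (-1 + x + 2·x^2)·Dx^3  (order 3).
h: a_k = 0, -6, -3, 10, 9/2, 14/5, 25/3, …
ICs: h(0) = 0, h′(0) = -6, h′′(0) = -6.

f: a_k = -2, -2, -6, -10, -22, -42, -86, …
g: a_k = 3, 0, -24, 0, 32, 0, -256/15, …
f·g: L₀ = L_f ⊗_s L_g, ord ≤ 1·2.
h=∫h₀ ⇒ L = L₀·Dx.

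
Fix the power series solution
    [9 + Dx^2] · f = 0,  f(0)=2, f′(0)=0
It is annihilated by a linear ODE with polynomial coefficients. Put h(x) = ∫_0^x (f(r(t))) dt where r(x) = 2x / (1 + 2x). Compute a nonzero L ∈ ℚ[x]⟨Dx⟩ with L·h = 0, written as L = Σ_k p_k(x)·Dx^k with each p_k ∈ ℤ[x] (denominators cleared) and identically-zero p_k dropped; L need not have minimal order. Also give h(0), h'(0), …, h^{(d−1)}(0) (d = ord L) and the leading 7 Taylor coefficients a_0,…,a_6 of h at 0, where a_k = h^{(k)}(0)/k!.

L = 36·Dx + (4 + 24·x + 48·x^2 + 32·x^3)·Dx^2 + (1 + 8·x + 24·x^2 + 32·x^3 + 16·x^4)·Dx^3  (order 3).
h: a_k = 0, 2, 0, -12, 36, -324/5, 48, …
ICs: h(0) = 0, h′(0) = 2, h′′(0) = 0.

f: a_k = 2, 0, -9, 0, 27/4, 0, -81/40, …
h₀=f(r): pull back L_f along r ⇒ L₀.
Integrate: L := L₀·Dx.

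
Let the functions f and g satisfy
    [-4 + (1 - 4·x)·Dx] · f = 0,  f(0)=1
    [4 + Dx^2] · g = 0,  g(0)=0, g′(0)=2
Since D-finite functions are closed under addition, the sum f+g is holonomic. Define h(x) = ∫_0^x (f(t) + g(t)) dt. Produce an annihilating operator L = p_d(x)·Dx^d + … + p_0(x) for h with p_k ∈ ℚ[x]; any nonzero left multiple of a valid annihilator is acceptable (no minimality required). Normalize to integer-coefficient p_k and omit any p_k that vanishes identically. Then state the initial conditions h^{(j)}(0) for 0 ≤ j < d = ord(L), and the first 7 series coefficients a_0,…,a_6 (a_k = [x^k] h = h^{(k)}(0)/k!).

L = (400 - 128·x + 256·x^2)·Dx + (-36 + 176·x - 192·x^2 + 256·x^3)·Dx^2 + (100 - 32·x + 64·x^2)·Dx^3 + (-9 + 44·x - 48·x^2 + 64·x^3)·Dx^4  (order 4).
h: a_k = 0, 1, 3, 16/3, 47/3, 256/5, 7682/45, …
ICs: h(0) = 0, h′(0) = 1, h′′(0) = 6, h′′′(0) = 32.

f: a_k = 1, 4, 16, 64, 256, 1024, 4096, …
g: a_k = 0, 2, 0, -4/3, 0, 4/15, 0, …
Sum ⇒ L₀ = lclm(L_f,L_g) in ℚ(x)⟨Dx⟩.
Integrate: L := L₀·Dx.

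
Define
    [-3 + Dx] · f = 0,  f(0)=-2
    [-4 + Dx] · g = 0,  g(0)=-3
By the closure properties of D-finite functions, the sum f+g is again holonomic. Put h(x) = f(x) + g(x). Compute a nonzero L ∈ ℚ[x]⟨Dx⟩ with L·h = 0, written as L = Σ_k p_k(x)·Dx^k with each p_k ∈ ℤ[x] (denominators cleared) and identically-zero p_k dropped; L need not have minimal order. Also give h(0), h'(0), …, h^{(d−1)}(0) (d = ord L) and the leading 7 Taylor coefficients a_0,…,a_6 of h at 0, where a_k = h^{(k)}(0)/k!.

f: a_k = -2, -6, -9, -9, -27/4, -81/20, -81/40, …
g: a_k = -3, -12, -24, -32, -32, -128/5, -256/15, …
h₀=f+g: left-lcm gives L₀, ord ≤ 2.
L = 12 - 7·Dx + Dx^2  (order 2).
h: a_k = -5, -18, -33, -41, -155/4, -593/20, -2291/120, …
ICs: h(0) = -5, h′(0) = -18.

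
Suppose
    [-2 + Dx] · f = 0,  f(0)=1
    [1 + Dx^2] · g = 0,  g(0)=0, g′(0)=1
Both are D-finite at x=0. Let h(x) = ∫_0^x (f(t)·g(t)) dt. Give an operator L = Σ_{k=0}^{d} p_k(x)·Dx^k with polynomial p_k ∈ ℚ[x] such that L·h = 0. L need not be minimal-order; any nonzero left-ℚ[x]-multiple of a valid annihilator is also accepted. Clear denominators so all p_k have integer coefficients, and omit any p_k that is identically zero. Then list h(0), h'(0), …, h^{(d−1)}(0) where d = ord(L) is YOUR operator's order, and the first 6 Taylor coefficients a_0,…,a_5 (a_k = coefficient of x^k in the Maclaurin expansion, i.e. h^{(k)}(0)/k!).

L = 5·Dx - 4·Dx^2 + Dx^3  (order 3).
h: a_k = 0, 0, 1/2, 2/3, 11/24, 1/5, …
ICs: h(0) = 0, h′(0) = 0, h′′(0) = 1.

f: a_k = 1, 2, 2, 4/3, 2/3, 4/15, …
g: a_k = 0, 1, 0, -1/6, 0, 1/120, …
L₀ := L_f ⊗_s L_g (sym. prod.), ord ≤ 2.
Integrate: L := L₀·Dx.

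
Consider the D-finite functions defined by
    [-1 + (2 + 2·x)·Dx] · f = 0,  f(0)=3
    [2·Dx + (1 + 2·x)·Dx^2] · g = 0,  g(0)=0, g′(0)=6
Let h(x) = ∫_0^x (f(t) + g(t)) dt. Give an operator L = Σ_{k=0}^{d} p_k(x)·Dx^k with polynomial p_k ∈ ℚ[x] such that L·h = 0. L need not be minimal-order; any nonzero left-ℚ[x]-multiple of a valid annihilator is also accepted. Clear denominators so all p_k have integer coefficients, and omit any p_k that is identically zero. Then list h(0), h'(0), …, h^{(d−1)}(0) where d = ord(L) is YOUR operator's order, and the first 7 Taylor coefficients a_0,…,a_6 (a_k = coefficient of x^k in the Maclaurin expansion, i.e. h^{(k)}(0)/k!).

L = (10 + 4·x)·Dx^2 + (29 + 52·x + 20·x^2)·Dx^3 + (6 + 22·x + 24·x^2 + 8·x^3)·Dx^4  (order 4).
h: a_k = 0, 3, 15/4, -17/8, 131/64, -1551/640, 8227/2560, …
ICs: h(0) = 0, h′(0) = 3, h′′(0) = 15/2, h′′′(0) = -51/4.

f: a_k = 3, 3/2, -3/8, 3/16, -15/128, 21/256, -63/1024, …
g: a_k = 0, 6, -6, 8, -12, 96/5, -32, …
f+g: L₀ = lclm(L_f,L_g), ord ≤ 1+2.
h=∫h₀ ⇒ L = L₀·Dx.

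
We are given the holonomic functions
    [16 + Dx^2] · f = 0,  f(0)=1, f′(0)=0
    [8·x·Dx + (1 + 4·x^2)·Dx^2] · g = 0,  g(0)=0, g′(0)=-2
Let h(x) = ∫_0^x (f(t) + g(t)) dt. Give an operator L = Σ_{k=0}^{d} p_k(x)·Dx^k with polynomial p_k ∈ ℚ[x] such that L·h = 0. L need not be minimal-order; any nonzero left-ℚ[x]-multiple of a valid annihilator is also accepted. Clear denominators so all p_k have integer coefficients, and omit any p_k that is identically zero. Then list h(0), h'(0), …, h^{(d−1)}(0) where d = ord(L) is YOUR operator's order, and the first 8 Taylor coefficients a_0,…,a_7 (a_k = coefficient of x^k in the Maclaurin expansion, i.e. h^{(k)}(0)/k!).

L = (-512·x + 5120·x^3 + 4096·x^5)·Dx^2 + (16 + 512·x^2 + 2304·x^4 + 2048·x^6)·Dx^3 + (-32·x + 320·x^3 + 256·x^5)·Dx^4 + (1 + 32·x^2 + 144·x^4 + 128·x^6)·Dx^5  (order 5).
h: a_k = 0, 1, -1, -8/3, 2/3, 32/15, -16/15, -256/315, …
ICs: h(0) = 0, h′(0) = 1, h′′(0) = -2, h′′′(0) = -16, h′′′′(0) = 16.

f: a_k = 1, 0, -8, 0, 32/3, 0, -256/45, 0, …
g: a_k = 0, -2, 0, 8/3, 0, -32/5, 0, 128/7, …
h₀=f+g: left-lcm gives L₀, ord ≤ 4.
h=∫h₀ ⇒ L = L₀·Dx.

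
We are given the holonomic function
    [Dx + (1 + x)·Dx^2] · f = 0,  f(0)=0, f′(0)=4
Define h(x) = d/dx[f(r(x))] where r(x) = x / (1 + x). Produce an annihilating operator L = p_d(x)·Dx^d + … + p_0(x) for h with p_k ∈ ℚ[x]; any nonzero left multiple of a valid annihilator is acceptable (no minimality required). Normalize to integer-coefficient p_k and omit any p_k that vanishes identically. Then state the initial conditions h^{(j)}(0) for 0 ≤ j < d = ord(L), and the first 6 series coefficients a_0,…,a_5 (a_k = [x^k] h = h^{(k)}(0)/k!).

f: a_k = 0, 4, -2, 4/3, -1, 4/5, …
f∘r: x↦r, Dx↦Dx/r' in L_f ⇒ L₀.
Derive L from L₀ (diff closure).
L = (3 + 4·x) + (1 + 3·x + 2·x^2)·Dx  (order 1).
h: a_k = 4, -12, 28, -60, 124, -252, …
ICs: h(0) = 4.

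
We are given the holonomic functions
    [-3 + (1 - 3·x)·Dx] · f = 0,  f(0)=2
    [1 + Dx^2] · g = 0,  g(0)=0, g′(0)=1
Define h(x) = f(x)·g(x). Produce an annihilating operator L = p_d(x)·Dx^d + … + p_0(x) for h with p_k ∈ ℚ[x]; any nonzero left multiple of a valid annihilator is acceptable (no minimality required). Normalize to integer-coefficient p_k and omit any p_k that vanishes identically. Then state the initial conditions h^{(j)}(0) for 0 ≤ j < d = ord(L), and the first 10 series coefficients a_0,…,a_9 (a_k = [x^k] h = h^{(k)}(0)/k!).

f: a_k = 2, 6, 18, 54, 162, 486, 1458, 4374, 13122, 39366, …
g: a_k = 0, 1, 0, -1/6, 0, 1/120, 0, -1/5040, 0, 1/362880, …
Product ⇒ symmetric product L₀, ord ≤ 2.
L = (-1 + 3·x) + 6·Dx + (-1 + 3·x)·Dx^2  (order 2).
h: a_k = 0, 2, 6, 53/3, 53, 9541/60, 9541/20, 3606497/2520, 3606497/840, 2337010057/181440, …
ICs: h(0) = 0, h′(0) = 2.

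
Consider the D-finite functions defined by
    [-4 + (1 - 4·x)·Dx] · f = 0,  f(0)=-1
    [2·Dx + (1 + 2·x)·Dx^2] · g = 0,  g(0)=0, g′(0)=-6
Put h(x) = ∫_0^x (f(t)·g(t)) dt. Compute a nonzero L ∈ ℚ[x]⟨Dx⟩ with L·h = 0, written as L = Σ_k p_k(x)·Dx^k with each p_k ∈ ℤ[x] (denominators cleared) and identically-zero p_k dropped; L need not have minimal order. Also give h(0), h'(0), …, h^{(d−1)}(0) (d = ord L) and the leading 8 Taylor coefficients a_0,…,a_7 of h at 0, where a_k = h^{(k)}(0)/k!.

L = 8·Dx + (6 + 24·x)·Dx^2 + (-1 + 2·x + 8·x^2)·Dx^3  (order 3).
h: a_k = 0, 0, 3, 6, 20, 308/5, 3128/15, 3552/5, …
ICs: h(0) = 0, h′(0) = 0, h′′(0) = 6.

f: a_k = -1, -4, -16, -64, -256, -1024, -4096, -16384, …
g: a_k = 0, -6, 6, -8, 12, -96/5, 32, -384/7, …
h₀=f·g: eliminate ⇒ L₀, order ≤ 1·2.
∫: right-multiply L₀ by Dx.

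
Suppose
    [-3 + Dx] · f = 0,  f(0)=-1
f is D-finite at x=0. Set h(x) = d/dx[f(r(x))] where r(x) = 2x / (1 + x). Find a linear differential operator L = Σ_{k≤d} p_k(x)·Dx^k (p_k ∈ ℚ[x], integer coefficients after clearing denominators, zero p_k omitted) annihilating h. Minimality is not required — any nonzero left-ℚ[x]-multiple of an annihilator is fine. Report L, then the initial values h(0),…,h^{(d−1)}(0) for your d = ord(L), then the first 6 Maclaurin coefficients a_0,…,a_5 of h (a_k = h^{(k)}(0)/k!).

f: a_k = -1, -3, -9/2, -9/2, -27/8, -81/40, …
Change of var in L_f (x↦r) gives L₀.
Differentiate: ansatz ord ≤ ord L₀ ⇒ L.
L = (4 - 2·x) + (-1 - 2·x - x^2)·Dx  (order 1).
h: a_k = -6, -24, -18, 24, 6, -144/5, …
ICs: h(0) = -6.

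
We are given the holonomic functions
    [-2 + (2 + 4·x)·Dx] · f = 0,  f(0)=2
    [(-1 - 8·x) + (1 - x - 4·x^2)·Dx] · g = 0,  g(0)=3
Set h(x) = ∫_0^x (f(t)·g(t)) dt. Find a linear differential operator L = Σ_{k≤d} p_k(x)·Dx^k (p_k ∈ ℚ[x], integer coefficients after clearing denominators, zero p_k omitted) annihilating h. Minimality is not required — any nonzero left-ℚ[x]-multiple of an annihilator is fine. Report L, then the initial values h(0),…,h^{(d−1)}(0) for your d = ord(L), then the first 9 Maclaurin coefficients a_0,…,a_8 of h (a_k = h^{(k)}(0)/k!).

f: a_k = 2, 2, -1, 1, -5/4, 7/4, -21/8, 33/8, -429/64, …
g: a_k = 3, 3, 15, 27, 87, 195, 543, 1323, 3495, …
L₀ := L_f ⊗_s L_g (sym. prod.), ord ≤ 1.
Integrate: L := L₀·Dx.
L = (2 + 9·x + 12·x^2)·Dx + (-1 - x + 6·x^2 + 8·x^3)·Dx^2  (order 2).
h: a_k = 0, 6, 6, 11, 21, 849/20, 369/4, 11157/56, 3621/8, …
ICs: h(0) = 0, h′(0) = 6.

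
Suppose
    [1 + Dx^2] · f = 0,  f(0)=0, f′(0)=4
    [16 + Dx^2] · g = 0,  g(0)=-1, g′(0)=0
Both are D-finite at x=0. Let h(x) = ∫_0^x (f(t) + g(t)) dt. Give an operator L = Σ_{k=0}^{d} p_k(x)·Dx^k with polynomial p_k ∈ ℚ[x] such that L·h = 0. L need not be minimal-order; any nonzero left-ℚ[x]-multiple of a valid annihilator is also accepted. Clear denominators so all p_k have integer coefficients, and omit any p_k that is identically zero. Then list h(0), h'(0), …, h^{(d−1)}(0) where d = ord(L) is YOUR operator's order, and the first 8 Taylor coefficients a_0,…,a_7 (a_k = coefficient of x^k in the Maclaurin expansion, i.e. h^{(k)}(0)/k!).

f: a_k = 0, 4, 0, -2/3, 0, 1/30, 0, -1/1260, …
g: a_k = -1, 0, 8, 0, -32/3, 0, 256/45, 0, …
h₀=f+g: left-lcm gives L₀, ord ≤ 4.
Integrate: L := L₀·Dx.
L = 16·Dx + 17·Dx^3 + Dx^5  (order 5).
h: a_k = 0, -1, 2, 8/3, -1/6, -32/15, 1/180, 256/315, …
ICs: h(0) = 0, h′(0) = -1, h′′(0) = 4, h′′′(0) = 16, h′′′′(0) = -4.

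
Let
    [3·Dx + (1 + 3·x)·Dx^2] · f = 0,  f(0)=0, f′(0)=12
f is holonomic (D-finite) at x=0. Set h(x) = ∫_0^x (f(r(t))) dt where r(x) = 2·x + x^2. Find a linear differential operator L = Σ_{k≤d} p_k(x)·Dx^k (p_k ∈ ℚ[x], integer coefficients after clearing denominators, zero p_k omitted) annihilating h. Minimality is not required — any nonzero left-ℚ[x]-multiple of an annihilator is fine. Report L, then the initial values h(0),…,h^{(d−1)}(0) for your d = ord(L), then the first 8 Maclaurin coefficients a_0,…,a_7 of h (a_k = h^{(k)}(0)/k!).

L = (5 + 6·x + 3·x^2)·Dx^2 + (1 + 7·x + 9·x^2 + 3·x^3)·Dx^3  (order 3).
h: a_k = 0, 0, 12, -20, 54, -882/5, 3204/5, -17460/7, …
ICs: h(0) = 0, h′(0) = 0, h′′(0) = 24.

f: a_k = 0, 12, -18, 36, -81, 972/5, -486, 8748/7, …
Substitute x→r, Dx→(1/r')Dx; clear ⇒ L₀.
h=∫h₀ ⇒ L = L₀·Dx.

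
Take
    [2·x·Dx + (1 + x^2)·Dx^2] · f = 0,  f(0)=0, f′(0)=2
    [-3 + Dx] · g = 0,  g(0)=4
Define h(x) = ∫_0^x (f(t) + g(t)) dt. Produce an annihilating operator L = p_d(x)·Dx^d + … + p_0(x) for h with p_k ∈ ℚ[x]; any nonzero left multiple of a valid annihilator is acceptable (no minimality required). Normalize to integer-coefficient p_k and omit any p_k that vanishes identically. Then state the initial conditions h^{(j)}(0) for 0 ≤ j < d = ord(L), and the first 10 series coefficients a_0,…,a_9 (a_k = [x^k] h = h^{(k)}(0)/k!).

L = (6 - 18·x - 18·x^2 - 18·x^3)·Dx^2 + (-11 - 12·x^2 - 9·x^4)·Dx^3 + (3 + 2·x + 6·x^2 + 2·x^3 + 3·x^4)·Dx^4  (order 4).
h: a_k = 0, 4, 7, 6, 13/3, 27/10, 17/12, 81/140, 29/160, 81/1120, …
ICs: h(0) = 0, h′(0) = 4, h′′(0) = 14, h′′′(0) = 36.

f: a_k = 0, 2, 0, -2/3, 0, 2/5, 0, -2/7, 0, 2/9, …
g: a_k = 4, 12, 18, 18, 27/2, 81/10, 81/20, 243/140, 729/1120, 243/1120, …
f+g: L₀ = lclm(L_f,L_g), ord ≤ 2+1.
Integrate: L := L₀·Dx.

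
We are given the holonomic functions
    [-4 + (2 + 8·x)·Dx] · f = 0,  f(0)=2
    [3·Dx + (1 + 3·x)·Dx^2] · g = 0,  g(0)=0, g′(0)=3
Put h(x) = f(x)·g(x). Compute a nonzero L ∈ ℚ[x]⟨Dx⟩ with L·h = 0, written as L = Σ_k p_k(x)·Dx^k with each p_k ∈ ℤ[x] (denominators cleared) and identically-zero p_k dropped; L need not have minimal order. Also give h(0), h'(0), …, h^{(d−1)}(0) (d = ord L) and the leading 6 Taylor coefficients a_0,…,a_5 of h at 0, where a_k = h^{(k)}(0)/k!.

L = (6 + 12·x) + (-1 - 4·x)·Dx + (1 + 11·x + 40·x^2 + 48·x^3)·Dx^2  (order 2).
h: a_k = 0, 6, 3, -12, 75/2, -579/5, …
ICs: h(0) = 0, h′(0) = 6.

f: a_k = 2, 4, -4, 8, -20, 56, …
g: a_k = 0, 3, -9/2, 9, -81/4, 243/5, …
f·g: L₀ = L_f ⊗_s L_g, ord ≤ 1·2.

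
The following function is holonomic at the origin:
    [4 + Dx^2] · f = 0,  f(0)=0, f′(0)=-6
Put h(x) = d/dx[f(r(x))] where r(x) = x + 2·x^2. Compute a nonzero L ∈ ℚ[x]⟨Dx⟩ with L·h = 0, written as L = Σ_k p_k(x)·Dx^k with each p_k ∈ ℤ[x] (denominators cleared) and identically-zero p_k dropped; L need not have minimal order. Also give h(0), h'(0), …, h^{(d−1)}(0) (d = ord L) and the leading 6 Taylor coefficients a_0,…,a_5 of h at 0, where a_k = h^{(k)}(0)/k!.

f: a_k = 0, -6, 0, 4, 0, -4/5, …
Substitute x→r, Dx→(1/r')Dx; clear ⇒ L₀.
h₀' ⇒ L via d/dx closure of L₀.
L = (52 + 64·x + 384·x^2 + 1024·x^3 + 1024·x^4) + (-12 - 48·x)·Dx + (1 + 8·x + 16·x^2)·Dx^2  (order 2).
h: a_k = -6, -24, 12, 96, 236, 144, …
ICs: h(0) = -6, h′(0) = -24.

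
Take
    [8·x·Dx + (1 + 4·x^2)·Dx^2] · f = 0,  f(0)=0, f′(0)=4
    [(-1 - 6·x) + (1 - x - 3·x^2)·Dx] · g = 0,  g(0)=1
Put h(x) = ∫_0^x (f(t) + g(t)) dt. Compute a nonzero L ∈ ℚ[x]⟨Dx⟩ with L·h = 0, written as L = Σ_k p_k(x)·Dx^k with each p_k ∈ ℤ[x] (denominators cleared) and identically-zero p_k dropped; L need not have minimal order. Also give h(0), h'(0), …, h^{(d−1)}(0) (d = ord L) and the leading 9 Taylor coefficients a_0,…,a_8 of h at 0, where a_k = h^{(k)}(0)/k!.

f: a_k = 0, 4, 0, -16/3, 0, 64/5, 0, -256/7, 0, …
g: a_k = 1, 1, 4, 7, 19, 40, 97, 217, 508, …
Weyl lclm of L_f,L_g ⇒ L₀ (ord ≤ 3).
h=∫h₀ ⇒ L = L₀·Dx.
L = (32 - 128·x - 1488·x^2 - 2880·x^3 - 8424·x^4 - 2592·x^6)·Dx^2 + (-25 - 160·x - 214·x^2 - 1188·x^3 - 2628·x^4 - 6264·x^5 - 432·x^6 - 2592·x^7)·Dx^3 + (4 + 9·x + 54·x^2 - 66·x^3 - x^4 - 444·x^5 - 720·x^6 - 144·x^7 - 432·x^8)·Dx^4  (order 4).
h: a_k = 0, 1, 5/2, 4/3, 5/12, 19/5, 44/5, 97/7, 1263/56, …
ICs: h(0) = 0, h′(0) = 1, h′′(0) = 5, h′′′(0) = 8.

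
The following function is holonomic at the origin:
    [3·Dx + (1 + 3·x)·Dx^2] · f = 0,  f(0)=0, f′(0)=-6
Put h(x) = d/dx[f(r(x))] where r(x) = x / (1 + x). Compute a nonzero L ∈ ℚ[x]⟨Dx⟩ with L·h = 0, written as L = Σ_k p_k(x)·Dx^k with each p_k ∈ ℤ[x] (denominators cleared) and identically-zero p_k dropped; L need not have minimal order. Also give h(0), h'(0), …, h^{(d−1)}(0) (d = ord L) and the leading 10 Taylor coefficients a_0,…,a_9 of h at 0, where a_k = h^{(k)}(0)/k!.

f: a_k = 0, -6, 9, -18, 81/2, -486/5, 243, -4374/7, 6561/4, -4374, …
Change of var in L_f (x↦r) gives L₀.
h₀' ⇒ L via d/dx closure of L₀.
L = (5 + 8·x) + (1 + 5·x + 4·x^2)·Dx  (order 1).
h: a_k = -6, 30, -126, 510, -2046, 8190, -32766, 131070, -524286, 2097150, …
ICs: h(0) = -6.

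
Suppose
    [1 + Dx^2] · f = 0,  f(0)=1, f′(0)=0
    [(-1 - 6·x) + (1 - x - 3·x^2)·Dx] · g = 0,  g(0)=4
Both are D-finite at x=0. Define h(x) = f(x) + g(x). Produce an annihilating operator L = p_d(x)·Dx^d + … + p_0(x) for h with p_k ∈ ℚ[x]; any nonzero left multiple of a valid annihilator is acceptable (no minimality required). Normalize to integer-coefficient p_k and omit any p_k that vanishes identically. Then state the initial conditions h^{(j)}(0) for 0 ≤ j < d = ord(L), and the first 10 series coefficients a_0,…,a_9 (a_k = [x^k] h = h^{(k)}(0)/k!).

L = (-43 - 292·x - 307·x^2 - 624·x^3 - 45·x^4 - 54·x^5) + (9 + 7·x + 6·x^2 - 91·x^3 - 144·x^4 - 27·x^5 - 27·x^6)·Dx + (-43 - 292·x - 307·x^2 - 624·x^3 - 45·x^4 - 54·x^5)·Dx^2 + (9 + 7·x + 6·x^2 - 91·x^3 - 144·x^4 - 27·x^5 - 27·x^6)·Dx^3  (order 3).
h: a_k = 5, 4, 31/2, 28, 1825/24, 160, 279359/720, 868, 81930241/40320, 4636, …
ICs: h(0) = 5, h′(0) = 4, h′′(0) = 31.

f: a_k = 1, 0, -1/2, 0, 1/24, 0, -1/720, 0, 1/40320, 0, …
g: a_k = 4, 4, 16, 28, 76, 160, 388, 868, 2032, 4636, …
h₀=f+g: left-lcm gives L₀, ord ≤ 3.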